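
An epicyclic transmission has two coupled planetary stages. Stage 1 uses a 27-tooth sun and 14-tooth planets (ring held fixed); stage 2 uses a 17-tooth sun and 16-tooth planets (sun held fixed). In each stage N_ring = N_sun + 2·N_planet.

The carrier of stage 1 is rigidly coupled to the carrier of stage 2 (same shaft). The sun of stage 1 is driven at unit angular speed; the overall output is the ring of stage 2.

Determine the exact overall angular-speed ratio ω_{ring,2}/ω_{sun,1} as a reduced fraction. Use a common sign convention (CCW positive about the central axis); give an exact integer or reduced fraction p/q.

Stage 1: N_ring = 27 + 2·14 = 55
Stage 1: 27(ω_s−ω_c) = −55(ω_r−ω_c),  ω_r=0, ω_s=1
Stage 1: 27(1−ω_c) = −55(0−ω_c)  ⇒  82ω_c = 27  ⇒  ω_c = 27/82
  ⇒ ω_c¹/ω_s¹ = 27/82
Stage 2: N_ring = 17 + 2·16 = 49
Stage 2: 17(ω_s−ω_c) = −49(ω_r−ω_c),  ω_s=0, ω_c=1
Stage 2: ω_r = 1 − (17/49)(0−1) = 66/49
  ⇒ ω_r²/ω_c² = 66/49
Coupling ω_c² = ω_c¹ ⇒ overall = 27/82 × 66/49 = 891/2009

891/2009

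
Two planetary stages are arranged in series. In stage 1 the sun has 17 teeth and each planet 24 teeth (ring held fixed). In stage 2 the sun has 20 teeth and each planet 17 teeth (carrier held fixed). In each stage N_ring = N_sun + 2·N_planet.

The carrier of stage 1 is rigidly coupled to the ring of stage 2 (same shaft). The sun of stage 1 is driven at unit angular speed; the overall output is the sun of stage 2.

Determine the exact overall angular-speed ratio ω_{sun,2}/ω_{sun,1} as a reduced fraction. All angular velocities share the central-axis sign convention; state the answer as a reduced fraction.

Stage 1: N_ring = 17 + 2·24 = 65
Stage 1: 17(ω_s−ω_c) = −65(ω_r−ω_c),  ω_r=0, ω_s=1
Stage 1: 17(1−ω_c) = −65(0−ω_c)  ⇒  82ω_c = 17  ⇒  ω_c = 17/82
  ⇒ ω_c¹/ω_s¹ = 17/82
Stage 2: N_ring = 20 + 2·17 = 54
Stage 2: 20(ω_s−ω_c) = −54(ω_r−ω_c),  ω_c=0, ω_r=1
Stage 2: ω_s = 0 − (54/20)(1−0) = -27/10
  ⇒ ω_s²/ω_r² = -27/10
Coupling ω_r² = ω_c¹ ⇒ overall = 17/82 × -27/10 = -459/820

-459/820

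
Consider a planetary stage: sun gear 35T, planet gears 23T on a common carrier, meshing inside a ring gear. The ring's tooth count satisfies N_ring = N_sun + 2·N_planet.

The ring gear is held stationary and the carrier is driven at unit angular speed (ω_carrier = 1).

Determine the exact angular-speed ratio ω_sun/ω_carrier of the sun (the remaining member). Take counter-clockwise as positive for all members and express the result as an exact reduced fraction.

N_ring = 35 + 2·23 = 81
35(ω_s−ω_c) = −81(ω_r−ω_c),  ω_r=0, ω_c=1
ω_s = 1 − (81/35)(0−1) = 116/35
ω_s/ω_c = 116/35

116/35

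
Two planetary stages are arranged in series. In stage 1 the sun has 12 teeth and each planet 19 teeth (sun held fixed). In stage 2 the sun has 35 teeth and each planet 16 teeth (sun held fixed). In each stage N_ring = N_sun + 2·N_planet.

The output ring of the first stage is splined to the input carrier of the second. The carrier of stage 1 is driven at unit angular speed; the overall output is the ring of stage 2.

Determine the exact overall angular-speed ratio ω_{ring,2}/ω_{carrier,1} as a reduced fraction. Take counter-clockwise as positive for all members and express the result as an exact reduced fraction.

3162/1675

Stage 1: N_ring = 12 + 2·19 = 50
Stage 1: 12(ω_s−ω_c) = −50(ω_r−ω_c),  ω_s=0, ω_c=1
Stage 1: ω_r = 1 − (12/50)(0−1) = 31/25
  ⇒ ω_r¹/ω_c¹ = 31/25
Stage 2: N_ring = 35 + 2·16 = 67
Stage 2: 35(ω_s−ω_c) = −67(ω_r−ω_c),  ω_s=0, ω_c=1
Stage 2: ω_r = 1 − (35/67)(0−1) = 102/67
  ⇒ ω_r²/ω_c² = 102/67
Coupling ω_c² = ω_r¹ ⇒ overall = 31/25 × 102/67 = 3162/1675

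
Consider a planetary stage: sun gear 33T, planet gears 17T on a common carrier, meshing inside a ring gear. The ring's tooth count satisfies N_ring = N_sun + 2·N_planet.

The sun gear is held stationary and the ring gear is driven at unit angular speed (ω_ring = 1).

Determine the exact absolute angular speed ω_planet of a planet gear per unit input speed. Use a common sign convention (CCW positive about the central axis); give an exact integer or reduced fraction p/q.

67/34

N_ring = 33 + 2·17 = 67
33(ω_s−ω_c) = −67(ω_r−ω_c),  ω_s=0, ω_r=1
33(0−ω_c) = −67(1−ω_c)  ⇒  100ω_c = 67  ⇒  ω_c = 67/100
sun–planet: 33·(0−67/100) = −17·(ω_p−ω_c)  ⇒  ω_p−ω_c = −(33/17)·(-67/100) = 2211/1700
ω_p = 67/100 + 2211/1700 = 67/34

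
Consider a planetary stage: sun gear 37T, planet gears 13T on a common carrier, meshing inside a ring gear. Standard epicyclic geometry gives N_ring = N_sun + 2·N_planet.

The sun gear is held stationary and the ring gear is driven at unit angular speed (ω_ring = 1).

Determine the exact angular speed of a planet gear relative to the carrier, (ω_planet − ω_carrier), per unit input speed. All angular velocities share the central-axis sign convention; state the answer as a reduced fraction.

2331/1300

N_ring = 37 + 2·13 = 63
37(ω_s−ω_c) = −63(ω_r−ω_c),  ω_s=0, ω_r=1
37(0−ω_c) = −63(1−ω_c)  ⇒  100ω_c = 63  ⇒  ω_c = 63/100
sun–planet: 37·(0−63/100) = −13·(ω_p−ω_c)  ⇒  ω_p−ω_c = −(37/13)·(-63/100) = 2331/1300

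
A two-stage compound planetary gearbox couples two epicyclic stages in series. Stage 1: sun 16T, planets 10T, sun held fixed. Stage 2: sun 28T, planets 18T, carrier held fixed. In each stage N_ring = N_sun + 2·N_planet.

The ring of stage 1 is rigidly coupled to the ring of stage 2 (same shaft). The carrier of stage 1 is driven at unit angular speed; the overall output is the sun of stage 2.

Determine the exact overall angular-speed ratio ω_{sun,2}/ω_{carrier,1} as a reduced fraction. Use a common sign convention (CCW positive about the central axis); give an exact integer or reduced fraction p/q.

-208/63

Stage 1: N_ring = 16 + 2·10 = 36
Stage 1: 16(ω_s−ω_c) = −36(ω_r−ω_c),  ω_s=0, ω_c=1
Stage 1: ω_r = 1 − (16/36)(0−1) = 13/9
  ⇒ ω_r¹/ω_c¹ = 13/9
Stage 2: N_ring = 28 + 2·18 = 64
Stage 2: 28(ω_s−ω_c) = −64(ω_r−ω_c),  ω_c=0, ω_r=1
Stage 2: ω_s = 0 − (64/28)(1−0) = -16/7
  ⇒ ω_s²/ω_r² = -16/7
Coupling ω_r² = ω_r¹ ⇒ overall = 13/9 × -16/7 = -208/63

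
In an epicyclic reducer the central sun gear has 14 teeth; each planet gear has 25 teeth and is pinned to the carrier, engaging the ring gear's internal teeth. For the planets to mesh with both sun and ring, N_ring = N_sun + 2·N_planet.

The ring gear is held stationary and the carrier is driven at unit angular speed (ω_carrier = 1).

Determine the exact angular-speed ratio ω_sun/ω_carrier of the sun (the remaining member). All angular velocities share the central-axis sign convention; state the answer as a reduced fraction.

N_ring = 14 + 2·25 = 64
14(ω_s−ω_c) = −64(ω_r−ω_c),  ω_r=0, ω_c=1
ω_s = 1 − (64/14)(0−1) = 39/7
ω_s/ω_c = 39/7

39/7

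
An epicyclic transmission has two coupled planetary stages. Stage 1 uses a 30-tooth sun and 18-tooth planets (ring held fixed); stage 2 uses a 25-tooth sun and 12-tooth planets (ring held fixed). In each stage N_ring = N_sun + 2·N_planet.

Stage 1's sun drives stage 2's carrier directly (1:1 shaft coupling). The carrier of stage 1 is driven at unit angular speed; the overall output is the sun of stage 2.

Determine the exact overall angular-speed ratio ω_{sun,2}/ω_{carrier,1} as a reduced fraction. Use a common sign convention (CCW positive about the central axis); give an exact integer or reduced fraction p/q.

Stage 1: N_ring = 30 + 2·18 = 66
Stage 1: 30(ω_s−ω_c) = −66(ω_r−ω_c),  ω_r=0, ω_c=1
Stage 1: ω_s = 1 − (66/30)(0−1) = 16/5
  ⇒ ω_s¹/ω_c¹ = 16/5
Stage 2: N_ring = 25 + 2·12 = 49
Stage 2: 25(ω_s−ω_c) = −49(ω_r−ω_c),  ω_r=0, ω_c=1
Stage 2: ω_s = 1 − (49/25)(0−1) = 74/25
  ⇒ ω_s²/ω_c² = 74/25
Coupling ω_c² = ω_s¹ ⇒ overall = 16/5 × 74/25 = 1184/125

1184/125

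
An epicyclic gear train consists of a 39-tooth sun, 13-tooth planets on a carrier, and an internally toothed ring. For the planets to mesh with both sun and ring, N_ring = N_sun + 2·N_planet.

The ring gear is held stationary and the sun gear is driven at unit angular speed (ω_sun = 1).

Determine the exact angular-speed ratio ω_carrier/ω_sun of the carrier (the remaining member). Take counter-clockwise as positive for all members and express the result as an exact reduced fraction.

3/8

N_ring = 39 + 2·13 = 65
39(ω_s−ω_c) = −65(ω_r−ω_c),  ω_r=0, ω_s=1
39(1−ω_c) = −65(0−ω_c)  ⇒  104ω_c = 39  ⇒  ω_c = 3/8
ω_c/ω_s = 3/8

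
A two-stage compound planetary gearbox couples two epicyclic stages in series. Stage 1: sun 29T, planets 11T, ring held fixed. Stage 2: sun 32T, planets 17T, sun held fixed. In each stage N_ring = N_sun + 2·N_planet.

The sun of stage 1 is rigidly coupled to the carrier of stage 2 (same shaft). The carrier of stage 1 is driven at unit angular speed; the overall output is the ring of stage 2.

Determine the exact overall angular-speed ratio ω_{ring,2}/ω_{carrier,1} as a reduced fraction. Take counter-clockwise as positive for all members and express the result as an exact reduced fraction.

Stage 1: N_ring = 29 + 2·11 = 51
Stage 1: 29(ω_s−ω_c) = −51(ω_r−ω_c),  ω_r=0, ω_c=1
Stage 1: ω_s = 1 − (51/29)(0−1) = 80/29
  ⇒ ω_s¹/ω_c¹ = 80/29
Stage 2: N_ring = 32 + 2·17 = 66
Stage 2: 32(ω_s−ω_c) = −66(ω_r−ω_c),  ω_s=0, ω_c=1
Stage 2: ω_r = 1 − (32/66)(0−1) = 49/33
  ⇒ ω_r²/ω_c² = 49/33
Coupling ω_c² = ω_s¹ ⇒ overall = 80/29 × 49/33 = 3920/957

3920/957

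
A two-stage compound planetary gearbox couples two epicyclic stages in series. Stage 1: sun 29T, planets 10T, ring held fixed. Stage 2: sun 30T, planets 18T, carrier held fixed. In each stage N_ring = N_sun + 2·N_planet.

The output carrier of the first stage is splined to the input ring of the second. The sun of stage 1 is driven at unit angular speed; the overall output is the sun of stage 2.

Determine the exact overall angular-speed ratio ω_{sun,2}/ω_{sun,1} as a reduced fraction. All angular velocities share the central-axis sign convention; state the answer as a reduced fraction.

-319/390

Stage 1: N_ring = 29 + 2·10 = 49
Stage 1: 29(ω_s−ω_c) = −49(ω_r−ω_c),  ω_r=0, ω_s=1
Stage 1: 29(1−ω_c) = −49(0−ω_c)  ⇒  78ω_c = 29  ⇒  ω_c = 29/78
  ⇒ ω_c¹/ω_s¹ = 29/78
Stage 2: N_ring = 30 + 2·18 = 66
Stage 2: 30(ω_s−ω_c) = −66(ω_r−ω_c),  ω_c=0, ω_r=1
Stage 2: ω_s = 0 − (66/30)(1−0) = -11/5
  ⇒ ω_s²/ω_r² = -11/5
Coupling ω_r² = ω_c¹ ⇒ overall = 29/78 × -11/5 = -319/390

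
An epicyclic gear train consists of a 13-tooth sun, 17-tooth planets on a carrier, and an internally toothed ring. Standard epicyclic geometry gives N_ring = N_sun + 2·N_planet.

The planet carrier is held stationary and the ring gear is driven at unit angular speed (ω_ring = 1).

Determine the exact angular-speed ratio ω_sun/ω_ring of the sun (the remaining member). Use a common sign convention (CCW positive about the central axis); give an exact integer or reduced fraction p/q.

-47/13

N_ring = 13 + 2·17 = 47
13(ω_s−ω_c) = −47(ω_r−ω_c),  ω_c=0, ω_r=1
ω_s = 0 − (47/13)(1−0) = -47/13
ω_s/ω_r = -47/13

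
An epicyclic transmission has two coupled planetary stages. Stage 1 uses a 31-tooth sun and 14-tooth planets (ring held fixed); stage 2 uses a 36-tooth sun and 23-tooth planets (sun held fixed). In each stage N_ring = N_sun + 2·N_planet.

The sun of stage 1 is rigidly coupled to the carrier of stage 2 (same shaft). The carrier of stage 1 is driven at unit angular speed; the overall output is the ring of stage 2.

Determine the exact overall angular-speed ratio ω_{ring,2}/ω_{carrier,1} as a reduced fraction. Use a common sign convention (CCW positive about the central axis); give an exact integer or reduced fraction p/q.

Stage 1: N_ring = 31 + 2·14 = 59
Stage 1: 31(ω_s−ω_c) = −59(ω_r−ω_c),  ω_r=0, ω_c=1
Stage 1: ω_s = 1 − (59/31)(0−1) = 90/31
  ⇒ ω_s¹/ω_c¹ = 90/31
Stage 2: N_ring = 36 + 2·23 = 82
Stage 2: 36(ω_s−ω_c) = −82(ω_r−ω_c),  ω_s=0, ω_c=1
Stage 2: ω_r = 1 − (36/82)(0−1) = 59/41
  ⇒ ω_r²/ω_c² = 59/41
Coupling ω_c² = ω_s¹ ⇒ overall = 90/31 × 59/41 = 5310/1271

5310/1271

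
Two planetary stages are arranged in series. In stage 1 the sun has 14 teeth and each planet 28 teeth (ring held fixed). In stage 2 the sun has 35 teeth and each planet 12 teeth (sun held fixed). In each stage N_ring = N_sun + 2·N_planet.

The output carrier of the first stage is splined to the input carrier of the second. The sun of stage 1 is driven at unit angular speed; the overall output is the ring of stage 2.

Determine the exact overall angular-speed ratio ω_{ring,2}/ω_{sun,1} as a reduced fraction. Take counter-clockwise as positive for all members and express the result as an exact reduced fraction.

47/177

Stage 1: N_ring = 14 + 2·28 = 70
Stage 1: 14(ω_s−ω_c) = −70(ω_r−ω_c),  ω_r=0, ω_s=1
Stage 1: 14(1−ω_c) = −70(0−ω_c)  ⇒  84ω_c = 14  ⇒  ω_c = 1/6
  ⇒ ω_c¹/ω_s¹ = 1/6
Stage 2: N_ring = 35 + 2·12 = 59
Stage 2: 35(ω_s−ω_c) = −59(ω_r−ω_c),  ω_s=0, ω_c=1
Stage 2: ω_r = 1 − (35/59)(0−1) = 94/59
  ⇒ ω_r²/ω_c² = 94/59
Coupling ω_c² = ω_c¹ ⇒ overall = 1/6 × 94/59 = 47/177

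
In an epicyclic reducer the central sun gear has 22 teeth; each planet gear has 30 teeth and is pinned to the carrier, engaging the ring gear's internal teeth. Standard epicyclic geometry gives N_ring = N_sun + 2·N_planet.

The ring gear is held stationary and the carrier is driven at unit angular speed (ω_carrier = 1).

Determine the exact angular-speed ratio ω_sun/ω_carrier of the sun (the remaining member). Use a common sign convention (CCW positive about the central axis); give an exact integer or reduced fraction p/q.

52/11

N_ring = 22 + 2·30 = 82
22(ω_s−ω_c) = −82(ω_r−ω_c),  ω_r=0, ω_c=1
ω_s = 1 − (82/22)(0−1) = 52/11
ω_s/ω_c = 52/11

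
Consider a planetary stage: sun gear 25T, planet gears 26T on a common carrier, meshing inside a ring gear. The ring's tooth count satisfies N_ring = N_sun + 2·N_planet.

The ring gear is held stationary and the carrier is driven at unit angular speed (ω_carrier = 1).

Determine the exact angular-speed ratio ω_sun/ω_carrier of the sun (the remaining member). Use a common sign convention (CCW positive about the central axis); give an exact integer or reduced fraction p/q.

102/25

N_ring = 25 + 2·26 = 77
25(ω_s−ω_c) = −77(ω_r−ω_c),  ω_r=0, ω_c=1
ω_s = 1 − (77/25)(0−1) = 102/25
ω_s/ω_c = 102/25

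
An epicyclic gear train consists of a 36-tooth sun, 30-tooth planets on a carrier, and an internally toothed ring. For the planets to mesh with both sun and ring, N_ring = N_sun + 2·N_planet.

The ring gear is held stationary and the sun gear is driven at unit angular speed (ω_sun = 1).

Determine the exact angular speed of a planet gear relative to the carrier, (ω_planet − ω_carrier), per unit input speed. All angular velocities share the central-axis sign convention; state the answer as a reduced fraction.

N_ring = 36 + 2·30 = 96
36(ω_s−ω_c) = −96(ω_r−ω_c),  ω_r=0, ω_s=1
36(1−ω_c) = −96(0−ω_c)  ⇒  132ω_c = 36  ⇒  ω_c = 3/11
sun–planet: 36·(1−3/11) = −30·(ω_p−ω_c)  ⇒  ω_p−ω_c = −(36/30)·(8/11) = -48/55

-48/55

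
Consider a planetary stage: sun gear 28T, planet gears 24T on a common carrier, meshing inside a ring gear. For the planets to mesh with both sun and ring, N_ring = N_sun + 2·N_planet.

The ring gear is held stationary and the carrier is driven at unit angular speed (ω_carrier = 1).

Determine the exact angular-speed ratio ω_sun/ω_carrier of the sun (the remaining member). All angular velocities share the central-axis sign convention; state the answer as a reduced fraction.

N_ring = 28 + 2·24 = 76
28(ω_s−ω_c) = −76(ω_r−ω_c),  ω_r=0, ω_c=1
ω_s = 1 − (76/28)(0−1) = 26/7
ω_s/ω_c = 26/7

26/7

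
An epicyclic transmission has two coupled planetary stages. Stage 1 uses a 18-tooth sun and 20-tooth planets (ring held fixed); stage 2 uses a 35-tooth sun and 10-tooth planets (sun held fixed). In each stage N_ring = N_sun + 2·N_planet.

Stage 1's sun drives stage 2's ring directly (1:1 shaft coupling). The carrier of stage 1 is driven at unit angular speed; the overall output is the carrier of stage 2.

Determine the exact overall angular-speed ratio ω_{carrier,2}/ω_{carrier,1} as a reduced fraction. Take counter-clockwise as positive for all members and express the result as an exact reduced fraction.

209/81

Stage 1: N_ring = 18 + 2·20 = 58
Stage 1: 18(ω_s−ω_c) = −58(ω_r−ω_c),  ω_r=0, ω_c=1
Stage 1: ω_s = 1 − (58/18)(0−1) = 38/9
  ⇒ ω_s¹/ω_c¹ = 38/9
Stage 2: N_ring = 35 + 2·10 = 55
Stage 2: 35(ω_s−ω_c) = −55(ω_r−ω_c),  ω_s=0, ω_r=1
Stage 2: 35(0−ω_c) = −55(1−ω_c)  ⇒  90ω_c = 55  ⇒  ω_c = 11/18
  ⇒ ω_c²/ω_r² = 11/18
Coupling ω_r² = ω_s¹ ⇒ overall = 38/9 × 11/18 = 209/81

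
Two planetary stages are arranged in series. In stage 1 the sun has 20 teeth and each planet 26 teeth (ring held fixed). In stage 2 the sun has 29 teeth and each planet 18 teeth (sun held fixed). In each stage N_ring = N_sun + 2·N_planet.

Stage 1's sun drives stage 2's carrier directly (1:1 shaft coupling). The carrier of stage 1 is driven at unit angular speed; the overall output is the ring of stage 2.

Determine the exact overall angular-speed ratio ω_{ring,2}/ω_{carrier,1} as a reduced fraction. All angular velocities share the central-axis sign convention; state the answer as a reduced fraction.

2162/325

Stage 1: N_ring = 20 + 2·26 = 72
Stage 1: 20(ω_s−ω_c) = −72(ω_r−ω_c),  ω_r=0, ω_c=1
Stage 1: ω_s = 1 − (72/20)(0−1) = 23/5
  ⇒ ω_s¹/ω_c¹ = 23/5
Stage 2: N_ring = 29 + 2·18 = 65
Stage 2: 29(ω_s−ω_c) = −65(ω_r−ω_c),  ω_s=0, ω_c=1
Stage 2: ω_r = 1 − (29/65)(0−1) = 94/65
  ⇒ ω_r²/ω_c² = 94/65
Coupling ω_c² = ω_s¹ ⇒ overall = 23/5 × 94/65 = 2162/325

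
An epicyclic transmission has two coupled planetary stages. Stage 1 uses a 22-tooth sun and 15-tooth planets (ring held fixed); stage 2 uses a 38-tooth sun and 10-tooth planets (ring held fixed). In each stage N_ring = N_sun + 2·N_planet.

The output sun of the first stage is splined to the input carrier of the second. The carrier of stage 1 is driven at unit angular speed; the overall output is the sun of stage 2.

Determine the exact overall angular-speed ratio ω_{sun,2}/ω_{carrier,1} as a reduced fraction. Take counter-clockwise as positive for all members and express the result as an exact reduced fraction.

Stage 1: N_ring = 22 + 2·15 = 52
Stage 1: 22(ω_s−ω_c) = −52(ω_r−ω_c),  ω_r=0, ω_c=1
Stage 1: ω_s = 1 − (52/22)(0−1) = 37/11
  ⇒ ω_s¹/ω_c¹ = 37/11
Stage 2: N_ring = 38 + 2·10 = 58
Stage 2: 38(ω_s−ω_c) = −58(ω_r−ω_c),  ω_r=0, ω_c=1
Stage 2: ω_s = 1 − (58/38)(0−1) = 48/19
  ⇒ ω_s²/ω_c² = 48/19
Coupling ω_c² = ω_s¹ ⇒ overall = 37/11 × 48/19 = 1776/209

1776/209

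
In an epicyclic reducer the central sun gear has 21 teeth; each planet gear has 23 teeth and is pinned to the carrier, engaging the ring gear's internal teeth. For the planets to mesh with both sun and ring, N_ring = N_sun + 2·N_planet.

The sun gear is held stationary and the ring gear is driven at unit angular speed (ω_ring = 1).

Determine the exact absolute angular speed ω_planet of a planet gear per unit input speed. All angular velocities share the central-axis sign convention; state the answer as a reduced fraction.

67/46

N_ring = 21 + 2·23 = 67
21(ω_s−ω_c) = −67(ω_r−ω_c),  ω_s=0, ω_r=1
21(0−ω_c) = −67(1−ω_c)  ⇒  88ω_c = 67  ⇒  ω_c = 67/88
sun–planet: 21·(0−67/88) = −23·(ω_p−ω_c)  ⇒  ω_p−ω_c = −(21/23)·(-67/88) = 1407/2024
ω_p = 67/88 + 1407/2024 = 67/46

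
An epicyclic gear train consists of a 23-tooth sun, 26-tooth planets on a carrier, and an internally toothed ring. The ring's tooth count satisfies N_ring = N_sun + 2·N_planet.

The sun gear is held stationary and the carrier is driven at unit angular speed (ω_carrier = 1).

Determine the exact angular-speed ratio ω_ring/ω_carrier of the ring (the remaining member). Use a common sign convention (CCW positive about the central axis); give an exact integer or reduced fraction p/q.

N_ring = 23 + 2·26 = 75
23(ω_s−ω_c) = −75(ω_r−ω_c),  ω_s=0, ω_c=1
ω_r = 1 − (23/75)(0−1) = 98/75
ω_r/ω_c = 98/75

98/75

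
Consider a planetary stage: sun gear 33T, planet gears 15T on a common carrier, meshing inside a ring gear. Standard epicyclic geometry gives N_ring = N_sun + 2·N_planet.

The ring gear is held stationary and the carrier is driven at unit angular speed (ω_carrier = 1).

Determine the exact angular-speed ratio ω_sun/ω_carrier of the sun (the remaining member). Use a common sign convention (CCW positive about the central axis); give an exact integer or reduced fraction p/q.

N_ring = 33 + 2·15 = 63
33(ω_s−ω_c) = −63(ω_r−ω_c),  ω_r=0, ω_c=1
ω_s = 1 − (63/33)(0−1) = 32/11
ω_s/ω_c = 32/11

32/11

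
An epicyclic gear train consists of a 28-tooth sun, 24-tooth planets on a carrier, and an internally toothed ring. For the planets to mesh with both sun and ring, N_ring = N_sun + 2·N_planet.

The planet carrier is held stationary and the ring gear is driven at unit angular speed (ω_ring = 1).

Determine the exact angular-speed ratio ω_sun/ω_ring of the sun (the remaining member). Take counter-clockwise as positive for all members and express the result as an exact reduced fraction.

-19/7

N_ring = 28 + 2·24 = 76
28(ω_s−ω_c) = −76(ω_r−ω_c),  ω_c=0, ω_r=1
ω_s = 0 − (76/28)(1−0) = -19/7
ω_s/ω_r = -19/7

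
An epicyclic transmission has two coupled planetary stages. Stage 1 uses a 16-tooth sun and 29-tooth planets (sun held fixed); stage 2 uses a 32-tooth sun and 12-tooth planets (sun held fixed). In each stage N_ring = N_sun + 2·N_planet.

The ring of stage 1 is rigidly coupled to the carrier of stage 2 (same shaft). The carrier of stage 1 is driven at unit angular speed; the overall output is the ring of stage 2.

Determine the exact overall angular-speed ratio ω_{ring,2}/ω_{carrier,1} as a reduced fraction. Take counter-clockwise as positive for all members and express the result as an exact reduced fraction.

Stage 1: N_ring = 16 + 2·29 = 74
Stage 1: 16(ω_s−ω_c) = −74(ω_r−ω_c),  ω_s=0, ω_c=1
Stage 1: ω_r = 1 − (16/74)(0−1) = 45/37
  ⇒ ω_r¹/ω_c¹ = 45/37
Stage 2: N_ring = 32 + 2·12 = 56
Stage 2: 32(ω_s−ω_c) = −56(ω_r−ω_c),  ω_s=0, ω_c=1
Stage 2: ω_r = 1 − (32/56)(0−1) = 11/7
  ⇒ ω_r²/ω_c² = 11/7
Coupling ω_c² = ω_r¹ ⇒ overall = 45/37 × 11/7 = 495/259

495/259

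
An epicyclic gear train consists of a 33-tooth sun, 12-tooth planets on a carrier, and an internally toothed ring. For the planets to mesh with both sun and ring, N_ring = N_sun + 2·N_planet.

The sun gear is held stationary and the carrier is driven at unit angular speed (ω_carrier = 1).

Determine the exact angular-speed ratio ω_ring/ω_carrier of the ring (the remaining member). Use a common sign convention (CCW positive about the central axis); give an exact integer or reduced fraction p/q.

30/19

N_ring = 33 + 2·12 = 57
33(ω_s−ω_c) = −57(ω_r−ω_c),  ω_s=0, ω_c=1
ω_r = 1 − (33/57)(0−1) = 30/19
ω_r/ω_c = 30/19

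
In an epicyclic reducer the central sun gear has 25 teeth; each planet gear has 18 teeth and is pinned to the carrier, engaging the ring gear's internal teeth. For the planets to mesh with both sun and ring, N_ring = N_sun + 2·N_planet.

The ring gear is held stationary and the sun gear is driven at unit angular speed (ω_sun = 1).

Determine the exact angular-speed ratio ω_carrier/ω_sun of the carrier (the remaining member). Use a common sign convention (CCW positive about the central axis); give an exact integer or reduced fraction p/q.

N_ring = 25 + 2·18 = 61
25(ω_s−ω_c) = −61(ω_r−ω_c),  ω_r=0, ω_s=1
25(1−ω_c) = −61(0−ω_c)  ⇒  86ω_c = 25  ⇒  ω_c = 25/86
ω_c/ω_s = 25/86

25/86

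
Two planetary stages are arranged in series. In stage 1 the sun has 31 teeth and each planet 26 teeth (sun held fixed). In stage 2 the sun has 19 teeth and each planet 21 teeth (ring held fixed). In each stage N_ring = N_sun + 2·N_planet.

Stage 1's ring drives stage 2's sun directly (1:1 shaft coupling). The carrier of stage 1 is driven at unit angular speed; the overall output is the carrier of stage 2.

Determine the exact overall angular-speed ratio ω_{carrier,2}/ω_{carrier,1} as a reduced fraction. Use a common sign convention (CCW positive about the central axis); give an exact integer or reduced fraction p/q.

Stage 1: N_ring = 31 + 2·26 = 83
Stage 1: 31(ω_s−ω_c) = −83(ω_r−ω_c),  ω_s=0, ω_c=1
Stage 1: ω_r = 1 − (31/83)(0−1) = 114/83
  ⇒ ω_r¹/ω_c¹ = 114/83
Stage 2: N_ring = 19 + 2·21 = 61
Stage 2: 19(ω_s−ω_c) = −61(ω_r−ω_c),  ω_r=0, ω_s=1
Stage 2: 19(1−ω_c) = −61(0−ω_c)  ⇒  80ω_c = 19  ⇒  ω_c = 19/80
  ⇒ ω_c²/ω_s² = 19/80
Coupling ω_s² = ω_r¹ ⇒ overall = 114/83 × 19/80 = 1083/3320

1083/3320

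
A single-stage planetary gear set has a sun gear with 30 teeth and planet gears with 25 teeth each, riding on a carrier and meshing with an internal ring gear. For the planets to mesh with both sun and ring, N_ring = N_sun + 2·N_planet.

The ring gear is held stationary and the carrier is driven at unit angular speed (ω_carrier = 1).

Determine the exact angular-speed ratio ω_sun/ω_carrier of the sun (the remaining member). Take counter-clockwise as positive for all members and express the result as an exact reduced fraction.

N_ring = 30 + 2·25 = 80
30(ω_s−ω_c) = −80(ω_r−ω_c),  ω_r=0, ω_c=1
ω_s = 1 − (80/30)(0−1) = 11/3
ω_s/ω_c = 11/3

11/3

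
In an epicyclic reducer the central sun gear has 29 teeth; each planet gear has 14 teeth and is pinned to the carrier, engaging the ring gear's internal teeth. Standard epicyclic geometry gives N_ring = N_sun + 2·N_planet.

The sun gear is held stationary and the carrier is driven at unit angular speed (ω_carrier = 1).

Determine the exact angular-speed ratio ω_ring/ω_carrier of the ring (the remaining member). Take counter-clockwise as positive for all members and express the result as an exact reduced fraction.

N_ring = 29 + 2·14 = 57
29(ω_s−ω_c) = −57(ω_r−ω_c),  ω_s=0, ω_c=1
ω_r = 1 − (29/57)(0−1) = 86/57
ω_r/ω_c = 86/57

86/57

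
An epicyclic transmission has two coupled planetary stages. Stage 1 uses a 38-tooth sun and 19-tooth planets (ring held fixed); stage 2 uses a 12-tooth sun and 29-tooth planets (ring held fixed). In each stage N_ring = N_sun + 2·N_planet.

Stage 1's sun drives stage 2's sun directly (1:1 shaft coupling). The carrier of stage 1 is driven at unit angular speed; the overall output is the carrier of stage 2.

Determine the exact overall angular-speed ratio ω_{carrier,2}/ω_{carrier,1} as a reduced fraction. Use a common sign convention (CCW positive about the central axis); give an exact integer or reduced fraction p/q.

18/41

Stage 1: N_ring = 38 + 2·19 = 76
Stage 1: 38(ω_s−ω_c) = −76(ω_r−ω_c),  ω_r=0, ω_c=1
Stage 1: ω_s = 1 − (76/38)(0−1) = 3
  ⇒ ω_s¹/ω_c¹ = 3
Stage 2: N_ring = 12 + 2·29 = 70
Stage 2: 12(ω_s−ω_c) = −70(ω_r−ω_c),  ω_r=0, ω_s=1
Stage 2: 12(1−ω_c) = −70(0−ω_c)  ⇒  82ω_c = 12  ⇒  ω_c = 6/41
  ⇒ ω_c²/ω_s² = 6/41
Coupling ω_s² = ω_s¹ ⇒ overall = 3 × 6/41 = 18/41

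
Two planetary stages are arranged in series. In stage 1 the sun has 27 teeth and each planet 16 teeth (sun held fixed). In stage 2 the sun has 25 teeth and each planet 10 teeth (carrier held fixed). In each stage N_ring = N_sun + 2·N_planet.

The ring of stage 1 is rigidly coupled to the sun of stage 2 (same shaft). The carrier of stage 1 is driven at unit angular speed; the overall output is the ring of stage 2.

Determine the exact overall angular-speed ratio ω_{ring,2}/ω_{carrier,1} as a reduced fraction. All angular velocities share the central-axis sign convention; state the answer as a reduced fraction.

-430/531

Stage 1: N_ring = 27 + 2·16 = 59
Stage 1: 27(ω_s−ω_c) = −59(ω_r−ω_c),  ω_s=0, ω_c=1
Stage 1: ω_r = 1 − (27/59)(0−1) = 86/59
  ⇒ ω_r¹/ω_c¹ = 86/59
Stage 2: N_ring = 25 + 2·10 = 45
Stage 2: 25(ω_s−ω_c) = −45(ω_r−ω_c),  ω_c=0, ω_s=1
Stage 2: ω_r = 0 − (25/45)(1−0) = -5/9
  ⇒ ω_r²/ω_s² = -5/9
Coupling ω_s² = ω_r¹ ⇒ overall = 86/59 × -5/9 = -430/531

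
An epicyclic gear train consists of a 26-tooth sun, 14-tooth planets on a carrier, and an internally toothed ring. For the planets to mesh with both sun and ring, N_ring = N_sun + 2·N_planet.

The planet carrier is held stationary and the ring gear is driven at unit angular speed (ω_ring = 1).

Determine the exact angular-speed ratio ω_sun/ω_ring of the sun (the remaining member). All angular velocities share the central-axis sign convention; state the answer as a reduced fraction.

-27/13

N_ring = 26 + 2·14 = 54
26(ω_s−ω_c) = −54(ω_r−ω_c),  ω_c=0, ω_r=1
ω_s = 0 − (54/26)(1−0) = -27/13
ω_s/ω_r = -27/13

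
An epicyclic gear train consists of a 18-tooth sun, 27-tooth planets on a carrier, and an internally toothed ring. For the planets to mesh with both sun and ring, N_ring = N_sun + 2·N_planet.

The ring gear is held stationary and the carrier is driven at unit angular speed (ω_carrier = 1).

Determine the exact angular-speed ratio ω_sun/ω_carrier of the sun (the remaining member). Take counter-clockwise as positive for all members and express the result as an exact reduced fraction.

N_ring = 18 + 2·27 = 72
18(ω_s−ω_c) = −72(ω_r−ω_c),  ω_r=0, ω_c=1
ω_s = 1 − (72/18)(0−1) = 5
ω_s/ω_c = 5

5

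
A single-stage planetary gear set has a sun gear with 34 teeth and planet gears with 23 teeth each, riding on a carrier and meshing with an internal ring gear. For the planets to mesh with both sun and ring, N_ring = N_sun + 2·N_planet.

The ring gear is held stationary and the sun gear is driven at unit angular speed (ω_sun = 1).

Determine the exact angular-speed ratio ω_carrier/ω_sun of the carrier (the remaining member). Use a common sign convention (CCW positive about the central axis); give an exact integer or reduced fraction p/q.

17/57

N_ring = 34 + 2·23 = 80
34(ω_s−ω_c) = −80(ω_r−ω_c),  ω_r=0, ω_s=1
34(1−ω_c) = −80(0−ω_c)  ⇒  114ω_c = 34  ⇒  ω_c = 17/57
ω_c/ω_s = 17/57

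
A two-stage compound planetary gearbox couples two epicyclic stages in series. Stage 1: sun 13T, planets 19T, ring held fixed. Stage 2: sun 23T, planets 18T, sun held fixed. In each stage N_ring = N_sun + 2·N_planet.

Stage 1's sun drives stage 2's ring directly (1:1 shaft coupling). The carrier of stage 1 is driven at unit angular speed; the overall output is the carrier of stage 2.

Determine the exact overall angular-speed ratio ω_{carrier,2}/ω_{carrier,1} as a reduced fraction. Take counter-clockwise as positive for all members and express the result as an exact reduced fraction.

1888/533

Stage 1: N_ring = 13 + 2·19 = 51
Stage 1: 13(ω_s−ω_c) = −51(ω_r−ω_c),  ω_r=0, ω_c=1
Stage 1: ω_s = 1 − (51/13)(0−1) = 64/13
  ⇒ ω_s¹/ω_c¹ = 64/13
Stage 2: N_ring = 23 + 2·18 = 59
Stage 2: 23(ω_s−ω_c) = −59(ω_r−ω_c),  ω_s=0, ω_r=1
Stage 2: 23(0−ω_c) = −59(1−ω_c)  ⇒  82ω_c = 59  ⇒  ω_c = 59/82
  ⇒ ω_c²/ω_r² = 59/82
Coupling ω_r² = ω_s¹ ⇒ overall = 64/13 × 59/82 = 1888/533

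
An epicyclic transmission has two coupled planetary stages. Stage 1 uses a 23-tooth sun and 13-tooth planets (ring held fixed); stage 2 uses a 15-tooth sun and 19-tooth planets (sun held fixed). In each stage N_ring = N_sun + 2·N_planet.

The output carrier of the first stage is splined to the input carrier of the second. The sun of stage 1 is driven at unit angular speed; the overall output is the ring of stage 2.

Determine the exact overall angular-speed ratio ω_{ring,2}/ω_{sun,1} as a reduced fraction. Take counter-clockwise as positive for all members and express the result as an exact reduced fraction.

391/954

Stage 1: N_ring = 23 + 2·13 = 49
Stage 1: 23(ω_s−ω_c) = −49(ω_r−ω_c),  ω_r=0, ω_s=1
Stage 1: 23(1−ω_c) = −49(0−ω_c)  ⇒  72ω_c = 23  ⇒  ω_c = 23/72
  ⇒ ω_c¹/ω_s¹ = 23/72
Stage 2: N_ring = 15 + 2·19 = 53
Stage 2: 15(ω_s−ω_c) = −53(ω_r−ω_c),  ω_s=0, ω_c=1
Stage 2: ω_r = 1 − (15/53)(0−1) = 68/53
  ⇒ ω_r²/ω_c² = 68/53
Coupling ω_c² = ω_c¹ ⇒ overall = 23/72 × 68/53 = 391/954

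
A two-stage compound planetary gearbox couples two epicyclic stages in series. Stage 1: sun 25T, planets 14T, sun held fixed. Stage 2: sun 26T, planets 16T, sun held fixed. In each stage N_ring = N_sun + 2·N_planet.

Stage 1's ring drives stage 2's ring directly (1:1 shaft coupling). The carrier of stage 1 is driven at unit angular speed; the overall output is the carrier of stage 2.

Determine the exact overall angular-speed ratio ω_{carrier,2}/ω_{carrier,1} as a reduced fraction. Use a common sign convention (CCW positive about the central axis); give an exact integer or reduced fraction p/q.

Stage 1: N_ring = 25 + 2·14 = 53
Stage 1: 25(ω_s−ω_c) = −53(ω_r−ω_c),  ω_s=0, ω_c=1
Stage 1: ω_r = 1 − (25/53)(0−1) = 78/53
  ⇒ ω_r¹/ω_c¹ = 78/53
Stage 2: N_ring = 26 + 2·16 = 58
Stage 2: 26(ω_s−ω_c) = −58(ω_r−ω_c),  ω_s=0, ω_r=1
Stage 2: 26(0−ω_c) = −58(1−ω_c)  ⇒  84ω_c = 58  ⇒  ω_c = 29/42
  ⇒ ω_c²/ω_r² = 29/42
Coupling ω_r² = ω_r¹ ⇒ overall = 78/53 × 29/42 = 377/371

377/371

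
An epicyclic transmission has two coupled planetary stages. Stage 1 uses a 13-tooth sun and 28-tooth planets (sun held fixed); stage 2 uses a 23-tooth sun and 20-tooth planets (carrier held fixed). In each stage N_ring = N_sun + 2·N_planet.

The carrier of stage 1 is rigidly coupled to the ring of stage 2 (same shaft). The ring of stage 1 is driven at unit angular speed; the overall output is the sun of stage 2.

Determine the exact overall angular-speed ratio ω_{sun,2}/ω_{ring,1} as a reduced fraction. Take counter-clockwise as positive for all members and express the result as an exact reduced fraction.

Stage 1: N_ring = 13 + 2·28 = 69
Stage 1: 13(ω_s−ω_c) = −69(ω_r−ω_c),  ω_s=0, ω_r=1
Stage 1: 13(0−ω_c) = −69(1−ω_c)  ⇒  82ω_c = 69  ⇒  ω_c = 69/82
  ⇒ ω_c¹/ω_r¹ = 69/82
Stage 2: N_ring = 23 + 2·20 = 63
Stage 2: 23(ω_s−ω_c) = −63(ω_r−ω_c),  ω_c=0, ω_r=1
Stage 2: ω_s = 0 − (63/23)(1−0) = -63/23
  ⇒ ω_s²/ω_r² = -63/23
Coupling ω_r² = ω_c¹ ⇒ overall = 69/82 × -63/23 = -189/82

-189/82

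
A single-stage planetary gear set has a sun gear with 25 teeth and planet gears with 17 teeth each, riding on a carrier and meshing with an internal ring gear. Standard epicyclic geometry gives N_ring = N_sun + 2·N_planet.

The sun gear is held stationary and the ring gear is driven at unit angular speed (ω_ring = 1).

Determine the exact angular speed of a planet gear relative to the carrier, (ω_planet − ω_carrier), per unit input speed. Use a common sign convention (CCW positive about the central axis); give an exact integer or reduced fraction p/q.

N_ring = 25 + 2·17 = 59
25(ω_s−ω_c) = −59(ω_r−ω_c),  ω_s=0, ω_r=1
25(0−ω_c) = −59(1−ω_c)  ⇒  84ω_c = 59  ⇒  ω_c = 59/84
sun–planet: 25·(0−59/84) = −17·(ω_p−ω_c)  ⇒  ω_p−ω_c = −(25/17)·(-59/84) = 1475/1428

1475/1428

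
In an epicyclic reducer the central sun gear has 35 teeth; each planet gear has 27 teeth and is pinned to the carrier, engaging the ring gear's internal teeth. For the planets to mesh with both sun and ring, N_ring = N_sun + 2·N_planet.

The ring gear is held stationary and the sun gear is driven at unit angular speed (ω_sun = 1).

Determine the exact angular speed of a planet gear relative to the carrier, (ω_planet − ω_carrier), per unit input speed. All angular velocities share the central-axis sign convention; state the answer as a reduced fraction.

-3115/3348

N_ring = 35 + 2·27 = 89
35(ω_s−ω_c) = −89(ω_r−ω_c),  ω_r=0, ω_s=1
35(1−ω_c) = −89(0−ω_c)  ⇒  124ω_c = 35  ⇒  ω_c = 35/124
sun–planet: 35·(1−35/124) = −27·(ω_p−ω_c)  ⇒  ω_p−ω_c = −(35/27)·(89/124) = -3115/3348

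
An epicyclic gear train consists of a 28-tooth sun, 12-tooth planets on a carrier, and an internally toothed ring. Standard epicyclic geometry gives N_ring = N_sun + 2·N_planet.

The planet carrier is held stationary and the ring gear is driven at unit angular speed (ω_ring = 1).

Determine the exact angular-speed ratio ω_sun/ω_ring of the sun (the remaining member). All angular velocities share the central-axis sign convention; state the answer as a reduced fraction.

N_ring = 28 + 2·12 = 52
28(ω_s−ω_c) = −52(ω_r−ω_c),  ω_c=0, ω_r=1
ω_s = 0 − (52/28)(1−0) = -13/7
ω_s/ω_r = -13/7

-13/7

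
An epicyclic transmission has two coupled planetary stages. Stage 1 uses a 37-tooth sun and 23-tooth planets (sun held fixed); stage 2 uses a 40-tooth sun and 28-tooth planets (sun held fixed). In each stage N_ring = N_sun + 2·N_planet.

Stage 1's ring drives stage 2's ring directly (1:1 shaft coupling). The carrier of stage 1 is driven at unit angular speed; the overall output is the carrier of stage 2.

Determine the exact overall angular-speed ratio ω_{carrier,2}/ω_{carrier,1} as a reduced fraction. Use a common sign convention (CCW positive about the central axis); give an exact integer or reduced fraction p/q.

Stage 1: N_ring = 37 + 2·23 = 83
Stage 1: 37(ω_s−ω_c) = −83(ω_r−ω_c),  ω_s=0, ω_c=1
Stage 1: ω_r = 1 − (37/83)(0−1) = 120/83
  ⇒ ω_r¹/ω_c¹ = 120/83
Stage 2: N_ring = 40 + 2·28 = 96
Stage 2: 40(ω_s−ω_c) = −96(ω_r−ω_c),  ω_s=0, ω_r=1
Stage 2: 40(0−ω_c) = −96(1−ω_c)  ⇒  136ω_c = 96  ⇒  ω_c = 12/17
  ⇒ ω_c²/ω_r² = 12/17
Coupling ω_r² = ω_r¹ ⇒ overall = 120/83 × 12/17 = 1440/1411

1440/1411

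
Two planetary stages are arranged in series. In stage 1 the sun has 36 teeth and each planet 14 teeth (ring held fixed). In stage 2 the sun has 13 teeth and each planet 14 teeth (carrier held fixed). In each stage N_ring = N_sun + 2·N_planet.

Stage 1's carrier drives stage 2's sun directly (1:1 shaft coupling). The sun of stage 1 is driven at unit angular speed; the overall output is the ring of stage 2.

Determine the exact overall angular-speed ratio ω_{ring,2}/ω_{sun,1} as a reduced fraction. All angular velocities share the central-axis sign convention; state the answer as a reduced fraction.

Stage 1: N_ring = 36 + 2·14 = 64
Stage 1: 36(ω_s−ω_c) = −64(ω_r−ω_c),  ω_r=0, ω_s=1
Stage 1: 36(1−ω_c) = −64(0−ω_c)  ⇒  100ω_c = 36  ⇒  ω_c = 9/25
  ⇒ ω_c¹/ω_s¹ = 9/25
Stage 2: N_ring = 13 + 2·14 = 41
Stage 2: 13(ω_s−ω_c) = −41(ω_r−ω_c),  ω_c=0, ω_s=1
Stage 2: ω_r = 0 − (13/41)(1−0) = -13/41
  ⇒ ω_r²/ω_s² = -13/41
Coupling ω_s² = ω_c¹ ⇒ overall = 9/25 × -13/41 = -117/1025

-117/1025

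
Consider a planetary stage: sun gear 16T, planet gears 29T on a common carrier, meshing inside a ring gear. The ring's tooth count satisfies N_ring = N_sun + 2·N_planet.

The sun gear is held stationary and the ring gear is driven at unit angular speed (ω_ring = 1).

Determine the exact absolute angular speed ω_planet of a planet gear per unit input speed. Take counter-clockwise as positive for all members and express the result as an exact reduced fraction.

37/29

N_ring = 16 + 2·29 = 74
16(ω_s−ω_c) = −74(ω_r−ω_c),  ω_s=0, ω_r=1
16(0−ω_c) = −74(1−ω_c)  ⇒  90ω_c = 74  ⇒  ω_c = 37/45
sun–planet: 16·(0−37/45) = −29·(ω_p−ω_c)  ⇒  ω_p−ω_c = −(16/29)·(-37/45) = 592/1305
ω_p = 37/45 + 592/1305 = 37/29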